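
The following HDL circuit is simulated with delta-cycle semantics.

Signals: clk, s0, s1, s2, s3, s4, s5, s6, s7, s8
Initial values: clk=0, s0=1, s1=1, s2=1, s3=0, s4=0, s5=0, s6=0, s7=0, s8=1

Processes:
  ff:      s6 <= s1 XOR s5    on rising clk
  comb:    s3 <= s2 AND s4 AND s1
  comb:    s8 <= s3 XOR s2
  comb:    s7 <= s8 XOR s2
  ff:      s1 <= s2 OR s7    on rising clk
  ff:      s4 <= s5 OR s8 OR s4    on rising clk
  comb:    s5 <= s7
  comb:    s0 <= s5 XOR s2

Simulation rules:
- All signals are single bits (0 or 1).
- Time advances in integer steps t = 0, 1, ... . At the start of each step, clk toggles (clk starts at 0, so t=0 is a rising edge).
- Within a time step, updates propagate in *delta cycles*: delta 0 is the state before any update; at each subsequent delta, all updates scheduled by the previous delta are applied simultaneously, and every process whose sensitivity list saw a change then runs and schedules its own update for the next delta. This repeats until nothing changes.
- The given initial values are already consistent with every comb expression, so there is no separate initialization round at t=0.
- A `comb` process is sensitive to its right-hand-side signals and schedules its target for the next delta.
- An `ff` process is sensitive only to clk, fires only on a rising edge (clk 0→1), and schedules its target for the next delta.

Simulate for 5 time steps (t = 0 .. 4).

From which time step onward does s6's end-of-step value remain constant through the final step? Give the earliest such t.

2

t=0 Δ0: s8=1 s0=1 s1=1 s6=0 s4=0 s7=0 s3=0 s2=1 s5=0 clk=0
  Δ1: clk:0→1
  Δ2: s6:0→1, s4:0→1
  Δ3: s3:0→1
  Δ4: s8:1→0
  Δ5: s7:0→1
  Δ6: s5:0→1
  Δ7: s0:1→0
  (7Δ to stable)
t=1 Δ0: s8=0 s0=0 s1=1 s6=1 s4=1 s7=1 s3=1 s2=1 s5=1 clk=1
  Δ1: clk:1→0
  (1Δ to stable)
t=2 Δ0: s8=0 s0=0 s1=1 s6=1 s4=1 s7=1 s3=1 s2=1 s5=1 clk=0
  Δ1: clk:0→1
  Δ2: s6:1→0
  (2Δ to stable)
t=3 Δ0: s8=0 s0=0 s1=1 s6=0 s4=1 s7=1 s3=1 s2=1 s5=1 clk=1
  Δ1: clk:1→0
  (1Δ to stable)
t=4 Δ0: s8=0 s0=0 s1=1 s6=0 s4=1 s7=1 s3=1 s2=1 s5=1 clk=0
  Δ1: clk:0→1
  (1Δ to stable)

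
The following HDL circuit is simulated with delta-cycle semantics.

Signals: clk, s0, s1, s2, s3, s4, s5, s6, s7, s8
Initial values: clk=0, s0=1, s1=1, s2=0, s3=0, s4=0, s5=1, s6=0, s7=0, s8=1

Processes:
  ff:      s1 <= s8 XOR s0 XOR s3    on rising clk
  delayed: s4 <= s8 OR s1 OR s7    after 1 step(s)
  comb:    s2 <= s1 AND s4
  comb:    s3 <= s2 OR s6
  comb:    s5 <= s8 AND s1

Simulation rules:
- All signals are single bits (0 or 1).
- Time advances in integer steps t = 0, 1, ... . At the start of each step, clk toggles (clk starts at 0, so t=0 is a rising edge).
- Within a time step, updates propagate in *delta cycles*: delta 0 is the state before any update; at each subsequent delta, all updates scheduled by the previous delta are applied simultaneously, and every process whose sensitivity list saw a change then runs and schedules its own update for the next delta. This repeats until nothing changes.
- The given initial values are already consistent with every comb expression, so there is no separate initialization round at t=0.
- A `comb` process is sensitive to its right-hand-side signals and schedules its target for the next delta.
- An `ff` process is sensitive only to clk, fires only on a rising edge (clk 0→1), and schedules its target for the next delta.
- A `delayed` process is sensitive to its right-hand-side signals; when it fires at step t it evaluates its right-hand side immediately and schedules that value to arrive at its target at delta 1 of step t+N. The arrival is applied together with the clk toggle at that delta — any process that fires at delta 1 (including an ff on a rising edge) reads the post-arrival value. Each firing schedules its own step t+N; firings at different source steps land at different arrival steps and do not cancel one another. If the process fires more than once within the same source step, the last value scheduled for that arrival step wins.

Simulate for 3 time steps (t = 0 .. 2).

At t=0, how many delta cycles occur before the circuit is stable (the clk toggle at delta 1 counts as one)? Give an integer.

3

[bits: s1,s8,s0,s7,s6,s3,s2,s4,clk,s5]
t=0: Δ0=1110000001 Δ1=1110000011 Δ2=0110000011 Δ3=0110000010 | 3Δ
t=1: Δ0=0110000010 Δ1=0110000100 | 1Δ
t=2: Δ0=0110000100 Δ1=0110000110 | 1Δ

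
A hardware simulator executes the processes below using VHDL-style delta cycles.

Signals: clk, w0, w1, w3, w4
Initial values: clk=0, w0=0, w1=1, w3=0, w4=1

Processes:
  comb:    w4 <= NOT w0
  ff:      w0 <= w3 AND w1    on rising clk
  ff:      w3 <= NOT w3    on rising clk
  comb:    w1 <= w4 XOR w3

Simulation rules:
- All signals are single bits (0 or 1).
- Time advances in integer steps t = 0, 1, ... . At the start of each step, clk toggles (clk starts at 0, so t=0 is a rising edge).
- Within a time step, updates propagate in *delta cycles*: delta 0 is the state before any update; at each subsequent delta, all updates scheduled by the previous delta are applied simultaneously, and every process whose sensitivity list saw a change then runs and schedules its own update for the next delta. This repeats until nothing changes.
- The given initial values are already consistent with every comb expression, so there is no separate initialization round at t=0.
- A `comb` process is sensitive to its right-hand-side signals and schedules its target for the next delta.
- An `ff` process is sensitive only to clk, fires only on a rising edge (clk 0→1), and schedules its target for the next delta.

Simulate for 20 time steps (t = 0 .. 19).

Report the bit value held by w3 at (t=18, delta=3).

0

t0.Δ0 w0=0 w1=1 w4=1 clk=0 w3=0
t0.Δ1 w0=0 w1=1 w4=1 clk=1 w3=0
t0.Δ2 w0=0 w1=1 w4=1 clk=1 w3=1
t0.Δ3 w0=0 w1=0 w4=1 clk=1 w3=1
t1.Δ0 w0=0 w1=0 w4=1 clk=1 w3=1
t1.Δ1 w0=0 w1=0 w4=1 clk=0 w3=1
t2.Δ0 w0=0 w1=0 w4=1 clk=0 w3=1
t2.Δ1 w0=0 w1=0 w4=1 clk=1 w3=1
t2.Δ2 w0=0 w1=0 w4=1 clk=1 w3=0
t2.Δ3 w0=0 w1=1 w4=1 clk=1 w3=0
t3.Δ0 w0=0 w1=1 w4=1 clk=1 w3=0
t3.Δ1 w0=0 w1=1 w4=1 clk=0 w3=0
t4.Δ0 w0=0 w1=1 w4=1 clk=0 w3=0
t4.Δ1 w0=0 w1=1 w4=1 clk=1 w3=0
t4.Δ2 w0=0 w1=1 w4=1 clk=1 w3=1
t4.Δ3 w0=0 w1=0 w4=1 clk=1 w3=1
t5.Δ0 w0=0 w1=0 w4=1 clk=1 w3=1
t5.Δ1 w0=0 w1=0 w4=1 clk=0 w3=1
t6.Δ0 w0=0 w1=0 w4=1 clk=0 w3=1
t6.Δ1 w0=0 w1=0 w4=1 clk=1 w3=1
t6.Δ2 w0=0 w1=0 w4=1 clk=1 w3=0
t6.Δ3 w0=0 w1=1 w4=1 clk=1 w3=0
t7.Δ0 w0=0 w1=1 w4=1 clk=1 w3=0
t7.Δ1 w0=0 w1=1 w4=1 clk=0 w3=0
t8.Δ0 w0=0 w1=1 w4=1 clk=0 w3=0
t8.Δ1 w0=0 w1=1 w4=1 clk=1 w3=0
t8.Δ2 w0=0 w1=1 w4=1 clk=1 w3=1
t8.Δ3 w0=0 w1=0 w4=1 clk=1 w3=1
t9.Δ0 w0=0 w1=0 w4=1 clk=1 w3=1
t9.Δ1 w0=0 w1=0 w4=1 clk=0 w3=1
t10.Δ0 w0=0 w1=0 w4=1 clk=0 w3=1
t10.Δ1 w0=0 w1=0 w4=1 clk=1 w3=1
t10.Δ2 w0=0 w1=0 w4=1 clk=1 w3=0
t10.Δ3 w0=0 w1=1 w4=1 clk=1 w3=0
t11.Δ0 w0=0 w1=1 w4=1 clk=1 w3=0
t11.Δ1 w0=0 w1=1 w4=1 clk=0 w3=0
t12.Δ0 w0=0 w1=1 w4=1 clk=0 w3=0
t12.Δ1 w0=0 w1=1 w4=1 clk=1 w3=0
t12.Δ2 w0=0 w1=1 w4=1 clk=1 w3=1
t12.Δ3 w0=0 w1=0 w4=1 clk=1 w3=1
t13.Δ0 w0=0 w1=0 w4=1 clk=1 w3=1
t13.Δ1 w0=0 w1=0 w4=1 clk=0 w3=1
t14.Δ0 w0=0 w1=0 w4=1 clk=0 w3=1
t14.Δ1 w0=0 w1=0 w4=1 clk=1 w3=1
t14.Δ2 w0=0 w1=0 w4=1 clk=1 w3=0
t14.Δ3 w0=0 w1=1 w4=1 clk=1 w3=0
t15.Δ0 w0=0 w1=1 w4=1 clk=1 w3=0
t15.Δ1 w0=0 w1=1 w4=1 clk=0 w3=0
t16.Δ0 w0=0 w1=1 w4=1 clk=0 w3=0
t16.Δ1 w0=0 w1=1 w4=1 clk=1 w3=0
t16.Δ2 w0=0 w1=1 w4=1 clk=1 w3=1
t16.Δ3 w0=0 w1=0 w4=1 clk=1 w3=1
t17.Δ0 w0=0 w1=0 w4=1 clk=1 w3=1
t17.Δ1 w0=0 w1=0 w4=1 clk=0 w3=1
t18.Δ0 w0=0 w1=0 w4=1 clk=0 w3=1
t18.Δ1 w0=0 w1=0 w4=1 clk=1 w3=1
t18.Δ2 w0=0 w1=0 w4=1 clk=1 w3=0
t18.Δ3 w0=0 w1=1 w4=1 clk=1 w3=0
t19.Δ0 w0=0 w1=1 w4=1 clk=1 w3=0
t19.Δ1 w0=0 w1=1 w4=1 clk=0 w3=0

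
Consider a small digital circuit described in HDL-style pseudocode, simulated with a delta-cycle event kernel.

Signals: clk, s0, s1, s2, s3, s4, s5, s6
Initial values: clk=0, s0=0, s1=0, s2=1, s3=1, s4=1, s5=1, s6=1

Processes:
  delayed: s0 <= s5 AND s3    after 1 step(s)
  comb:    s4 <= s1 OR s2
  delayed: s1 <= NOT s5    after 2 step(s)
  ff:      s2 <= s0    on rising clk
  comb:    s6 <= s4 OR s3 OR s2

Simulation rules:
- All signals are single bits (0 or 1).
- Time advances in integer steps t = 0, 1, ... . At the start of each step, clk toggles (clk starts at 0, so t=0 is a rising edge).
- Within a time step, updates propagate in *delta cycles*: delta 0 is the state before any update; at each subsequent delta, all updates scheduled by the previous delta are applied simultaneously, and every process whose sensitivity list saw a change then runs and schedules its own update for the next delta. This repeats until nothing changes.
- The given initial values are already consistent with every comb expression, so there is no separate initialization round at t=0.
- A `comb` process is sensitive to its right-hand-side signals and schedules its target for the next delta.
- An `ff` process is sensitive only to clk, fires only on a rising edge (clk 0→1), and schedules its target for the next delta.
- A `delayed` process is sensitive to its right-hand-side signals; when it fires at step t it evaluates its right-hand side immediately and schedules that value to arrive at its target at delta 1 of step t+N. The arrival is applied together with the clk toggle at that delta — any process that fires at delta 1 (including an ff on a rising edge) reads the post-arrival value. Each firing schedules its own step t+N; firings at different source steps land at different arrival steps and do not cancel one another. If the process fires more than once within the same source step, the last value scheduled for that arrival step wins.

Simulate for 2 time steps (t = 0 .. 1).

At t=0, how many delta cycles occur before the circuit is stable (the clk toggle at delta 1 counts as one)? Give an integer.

t=0 Δ0: s6=1 clk=0 s4=1 s0=0 s1=0 s3=1 s5=1 s2=1
  Δ1: clk:0→1
  Δ2: s2:1→0
  Δ3: s4:1→0
  (3Δ to stable)
t=1 Δ0: s6=1 clk=1 s4=0 s0=0 s1=0 s3=1 s5=1 s2=0
  Δ1: clk:1→0
  (1Δ to stable)

3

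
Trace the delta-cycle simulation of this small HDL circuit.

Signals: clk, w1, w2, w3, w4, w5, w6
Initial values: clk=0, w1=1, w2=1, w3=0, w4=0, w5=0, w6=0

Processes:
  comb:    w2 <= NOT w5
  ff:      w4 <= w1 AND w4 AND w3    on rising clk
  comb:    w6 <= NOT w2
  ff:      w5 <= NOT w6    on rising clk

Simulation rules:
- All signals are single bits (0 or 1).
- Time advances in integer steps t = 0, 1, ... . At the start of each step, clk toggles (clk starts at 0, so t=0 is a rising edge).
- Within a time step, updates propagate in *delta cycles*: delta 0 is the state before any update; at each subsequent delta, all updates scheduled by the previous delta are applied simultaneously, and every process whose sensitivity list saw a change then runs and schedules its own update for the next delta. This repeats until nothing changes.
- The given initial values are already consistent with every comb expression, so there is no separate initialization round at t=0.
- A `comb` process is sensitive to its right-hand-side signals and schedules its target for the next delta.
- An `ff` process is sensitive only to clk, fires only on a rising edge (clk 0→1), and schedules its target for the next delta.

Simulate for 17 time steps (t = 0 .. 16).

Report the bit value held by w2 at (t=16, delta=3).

0

t0.Δ0 w1=1 w4=0 w5=0 w6=0 w2=1 w3=0 clk=0
t0.Δ1 w1=1 w4=0 w5=0 w6=0 w2=1 w3=0 clk=1
t0.Δ2 w1=1 w4=0 w5=1 w6=0 w2=1 w3=0 clk=1
t0.Δ3 w1=1 w4=0 w5=1 w6=0 w2=0 w3=0 clk=1
t0.Δ4 w1=1 w4=0 w5=1 w6=1 w2=0 w3=0 clk=1
t1.Δ0 w1=1 w4=0 w5=1 w6=1 w2=0 w3=0 clk=1
t1.Δ1 w1=1 w4=0 w5=1 w6=1 w2=0 w3=0 clk=0
t2.Δ0 w1=1 w4=0 w5=1 w6=1 w2=0 w3=0 clk=0
t2.Δ1 w1=1 w4=0 w5=1 w6=1 w2=0 w3=0 clk=1
t2.Δ2 w1=1 w4=0 w5=0 w6=1 w2=0 w3=0 clk=1
t2.Δ3 w1=1 w4=0 w5=0 w6=1 w2=1 w3=0 clk=1
t2.Δ4 w1=1 w4=0 w5=0 w6=0 w2=1 w3=0 clk=1
t3.Δ0 w1=1 w4=0 w5=0 w6=0 w2=1 w3=0 clk=1
t3.Δ1 w1=1 w4=0 w5=0 w6=0 w2=1 w3=0 clk=0
t4.Δ0 w1=1 w4=0 w5=0 w6=0 w2=1 w3=0 clk=0
t4.Δ1 w1=1 w4=0 w5=0 w6=0 w2=1 w3=0 clk=1
t4.Δ2 w1=1 w4=0 w5=1 w6=0 w2=1 w3=0 clk=1
t4.Δ3 w1=1 w4=0 w5=1 w6=0 w2=0 w3=0 clk=1
t4.Δ4 w1=1 w4=0 w5=1 w6=1 w2=0 w3=0 clk=1
t5.Δ0 w1=1 w4=0 w5=1 w6=1 w2=0 w3=0 clk=1
t5.Δ1 w1=1 w4=0 w5=1 w6=1 w2=0 w3=0 clk=0
t6.Δ0 w1=1 w4=0 w5=1 w6=1 w2=0 w3=0 clk=0
t6.Δ1 w1=1 w4=0 w5=1 w6=1 w2=0 w3=0 clk=1
t6.Δ2 w1=1 w4=0 w5=0 w6=1 w2=0 w3=0 clk=1
t6.Δ3 w1=1 w4=0 w5=0 w6=1 w2=1 w3=0 clk=1
t6.Δ4 w1=1 w4=0 w5=0 w6=0 w2=1 w3=0 clk=1
t7.Δ0 w1=1 w4=0 w5=0 w6=0 w2=1 w3=0 clk=1
t7.Δ1 w1=1 w4=0 w5=0 w6=0 w2=1 w3=0 clk=0
t8.Δ0 w1=1 w4=0 w5=0 w6=0 w2=1 w3=0 clk=0
t8.Δ1 w1=1 w4=0 w5=0 w6=0 w2=1 w3=0 clk=1
t8.Δ2 w1=1 w4=0 w5=1 w6=0 w2=1 w3=0 clk=1
t8.Δ3 w1=1 w4=0 w5=1 w6=0 w2=0 w3=0 clk=1
t8.Δ4 w1=1 w4=0 w5=1 w6=1 w2=0 w3=0 clk=1
t9.Δ0 w1=1 w4=0 w5=1 w6=1 w2=0 w3=0 clk=1
t9.Δ1 w1=1 w4=0 w5=1 w6=1 w2=0 w3=0 clk=0
t10.Δ0 w1=1 w4=0 w5=1 w6=1 w2=0 w3=0 clk=0
t10.Δ1 w1=1 w4=0 w5=1 w6=1 w2=0 w3=0 clk=1
t10.Δ2 w1=1 w4=0 w5=0 w6=1 w2=0 w3=0 clk=1
t10.Δ3 w1=1 w4=0 w5=0 w6=1 w2=1 w3=0 clk=1
t10.Δ4 w1=1 w4=0 w5=0 w6=0 w2=1 w3=0 clk=1
t11.Δ0 w1=1 w4=0 w5=0 w6=0 w2=1 w3=0 clk=1
t11.Δ1 w1=1 w4=0 w5=0 w6=0 w2=1 w3=0 clk=0
t12.Δ0 w1=1 w4=0 w5=0 w6=0 w2=1 w3=0 clk=0
t12.Δ1 w1=1 w4=0 w5=0 w6=0 w2=1 w3=0 clk=1
t12.Δ2 w1=1 w4=0 w5=1 w6=0 w2=1 w3=0 clk=1
t12.Δ3 w1=1 w4=0 w5=1 w6=0 w2=0 w3=0 clk=1
t12.Δ4 w1=1 w4=0 w5=1 w6=1 w2=0 w3=0 clk=1
t13.Δ0 w1=1 w4=0 w5=1 w6=1 w2=0 w3=0 clk=1
t13.Δ1 w1=1 w4=0 w5=1 w6=1 w2=0 w3=0 clk=0
t14.Δ0 w1=1 w4=0 w5=1 w6=1 w2=0 w3=0 clk=0
t14.Δ1 w1=1 w4=0 w5=1 w6=1 w2=0 w3=0 clk=1
t14.Δ2 w1=1 w4=0 w5=0 w6=1 w2=0 w3=0 clk=1
t14.Δ3 w1=1 w4=0 w5=0 w6=1 w2=1 w3=0 clk=1
t14.Δ4 w1=1 w4=0 w5=0 w6=0 w2=1 w3=0 clk=1
t15.Δ0 w1=1 w4=0 w5=0 w6=0 w2=1 w3=0 clk=1
t15.Δ1 w1=1 w4=0 w5=0 w6=0 w2=1 w3=0 clk=0
t16.Δ0 w1=1 w4=0 w5=0 w6=0 w2=1 w3=0 clk=0
t16.Δ1 w1=1 w4=0 w5=0 w6=0 w2=1 w3=0 clk=1
t16.Δ2 w1=1 w4=0 w5=1 w6=0 w2=1 w3=0 clk=1
t16.Δ3 w1=1 w4=0 w5=1 w6=0 w2=0 w3=0 clk=1
t16.Δ4 w1=1 w4=0 w5=1 w6=1 w2=0 w3=0 clk=1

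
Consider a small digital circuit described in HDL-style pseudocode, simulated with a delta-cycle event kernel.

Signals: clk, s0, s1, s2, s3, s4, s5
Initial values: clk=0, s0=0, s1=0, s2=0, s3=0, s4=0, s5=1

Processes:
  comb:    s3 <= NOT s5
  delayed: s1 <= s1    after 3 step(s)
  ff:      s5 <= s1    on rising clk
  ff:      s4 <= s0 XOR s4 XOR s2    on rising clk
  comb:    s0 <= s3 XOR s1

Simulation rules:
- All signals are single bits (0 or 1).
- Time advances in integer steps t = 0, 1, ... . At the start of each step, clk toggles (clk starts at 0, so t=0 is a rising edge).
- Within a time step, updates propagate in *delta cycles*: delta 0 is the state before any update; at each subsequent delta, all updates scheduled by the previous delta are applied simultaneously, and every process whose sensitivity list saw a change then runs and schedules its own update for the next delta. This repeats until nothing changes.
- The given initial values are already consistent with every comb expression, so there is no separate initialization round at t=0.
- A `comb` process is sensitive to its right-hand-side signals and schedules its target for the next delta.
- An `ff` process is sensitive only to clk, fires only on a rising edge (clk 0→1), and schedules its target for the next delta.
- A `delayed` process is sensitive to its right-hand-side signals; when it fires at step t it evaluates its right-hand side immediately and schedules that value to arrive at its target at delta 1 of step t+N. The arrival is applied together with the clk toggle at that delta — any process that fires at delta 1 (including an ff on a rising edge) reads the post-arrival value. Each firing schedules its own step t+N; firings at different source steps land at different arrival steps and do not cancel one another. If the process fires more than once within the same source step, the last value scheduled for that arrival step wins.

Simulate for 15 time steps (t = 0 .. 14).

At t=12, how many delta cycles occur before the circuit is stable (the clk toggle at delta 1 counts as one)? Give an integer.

[bits: s5,s1,clk,s2,s3,s0,s4]
t=0: Δ0=1000000 Δ1=1010000 Δ2=0010000 Δ3=0010100 Δ4=0010110 | 4Δ
t=1: Δ0=0010110 Δ1=0000110 | 1Δ
t=2: Δ0=0000110 Δ1=0010110 Δ2=0010111 | 2Δ
t=3: Δ0=0010111 Δ1=0000111 | 1Δ
t=4: Δ0=0000111 Δ1=0010111 Δ2=0010110 | 2Δ
t=5: Δ0=0010110 Δ1=0000110 | 1Δ
t=6: Δ0=0000110 Δ1=0010110 Δ2=0010111 | 2Δ
t=7: Δ0=0010111 Δ1=0000111 | 1Δ
t=8: Δ0=0000111 Δ1=0010111 Δ2=0010110 | 2Δ
t=9: Δ0=0010110 Δ1=0000110 | 1Δ
t=10: Δ0=0000110 Δ1=0010110 Δ2=0010111 | 2Δ
t=11: Δ0=0010111 Δ1=0000111 | 1Δ
t=12: Δ0=0000111 Δ1=0010111 Δ2=0010110 | 2Δ
t=13: Δ0=0010110 Δ1=0000110 | 1Δ
t=14: Δ0=0000110 Δ1=0010110 Δ2=0010111 | 2Δ

2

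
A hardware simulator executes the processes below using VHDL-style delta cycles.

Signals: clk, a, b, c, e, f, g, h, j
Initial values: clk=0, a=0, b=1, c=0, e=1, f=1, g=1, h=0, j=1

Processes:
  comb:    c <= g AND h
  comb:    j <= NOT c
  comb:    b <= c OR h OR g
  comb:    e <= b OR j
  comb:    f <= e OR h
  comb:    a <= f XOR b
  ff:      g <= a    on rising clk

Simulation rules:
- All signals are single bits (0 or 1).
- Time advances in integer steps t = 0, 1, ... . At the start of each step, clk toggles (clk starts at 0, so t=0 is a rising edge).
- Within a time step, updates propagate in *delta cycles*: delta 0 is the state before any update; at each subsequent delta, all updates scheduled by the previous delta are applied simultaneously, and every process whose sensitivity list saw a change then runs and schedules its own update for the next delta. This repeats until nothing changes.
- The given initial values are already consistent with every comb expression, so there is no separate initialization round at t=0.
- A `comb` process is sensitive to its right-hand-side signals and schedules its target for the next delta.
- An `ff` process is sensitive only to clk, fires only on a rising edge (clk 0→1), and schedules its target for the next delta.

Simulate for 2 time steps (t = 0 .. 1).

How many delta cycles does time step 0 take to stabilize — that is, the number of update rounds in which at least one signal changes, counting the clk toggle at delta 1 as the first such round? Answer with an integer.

t=0 Δ0: h=0 clk=0 f=1 a=0 c=0 j=1 b=1 g=1 e=1
  Δ1: clk:0→1
  Δ2: g:1→0
  Δ3: b:1→0
  Δ4: a:0→1
  (4Δ to stable)
t=1 Δ0: h=0 clk=1 f=1 a=1 c=0 j=1 b=0 g=0 e=1
  Δ1: clk:1→0
  (1Δ to stable)

4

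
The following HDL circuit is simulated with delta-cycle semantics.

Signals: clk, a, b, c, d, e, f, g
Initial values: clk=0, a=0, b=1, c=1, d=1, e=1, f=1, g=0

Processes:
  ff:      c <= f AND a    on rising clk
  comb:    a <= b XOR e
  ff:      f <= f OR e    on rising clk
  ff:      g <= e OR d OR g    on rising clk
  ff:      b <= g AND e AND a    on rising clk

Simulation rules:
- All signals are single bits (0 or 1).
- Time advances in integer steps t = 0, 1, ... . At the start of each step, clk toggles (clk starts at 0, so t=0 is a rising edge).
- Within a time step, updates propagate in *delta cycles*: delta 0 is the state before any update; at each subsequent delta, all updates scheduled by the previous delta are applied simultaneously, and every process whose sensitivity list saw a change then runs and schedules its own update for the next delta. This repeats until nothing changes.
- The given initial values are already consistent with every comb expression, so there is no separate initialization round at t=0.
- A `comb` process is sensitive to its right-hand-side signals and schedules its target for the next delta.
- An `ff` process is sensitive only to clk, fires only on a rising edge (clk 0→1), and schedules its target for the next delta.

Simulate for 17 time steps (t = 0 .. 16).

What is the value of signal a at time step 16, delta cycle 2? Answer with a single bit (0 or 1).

0

t0.Δ0 g=0 e=1 clk=0 f=1 c=1 a=0 b=1 d=1
t0.Δ1 g=0 e=1 clk=1 f=1 c=1 a=0 b=1 d=1
t0.Δ2 g=1 e=1 clk=1 f=1 c=0 a=0 b=0 d=1
t0.Δ3 g=1 e=1 clk=1 f=1 c=0 a=1 b=0 d=1
t1.Δ0 g=1 e=1 clk=1 f=1 c=0 a=1 b=0 d=1
t1.Δ1 g=1 e=1 clk=0 f=1 c=0 a=1 b=0 d=1
t2.Δ0 g=1 e=1 clk=0 f=1 c=0 a=1 b=0 d=1
t2.Δ1 g=1 e=1 clk=1 f=1 c=0 a=1 b=0 d=1
t2.Δ2 g=1 e=1 clk=1 f=1 c=1 a=1 b=1 d=1
t2.Δ3 g=1 e=1 clk=1 f=1 c=1 a=0 b=1 d=1
t3.Δ0 g=1 e=1 clk=1 f=1 c=1 a=0 b=1 d=1
t3.Δ1 g=1 e=1 clk=0 f=1 c=1 a=0 b=1 d=1
t4.Δ0 g=1 e=1 clk=0 f=1 c=1 a=0 b=1 d=1
t4.Δ1 g=1 e=1 clk=1 f=1 c=1 a=0 b=1 d=1
t4.Δ2 g=1 e=1 clk=1 f=1 c=0 a=0 b=0 d=1
t4.Δ3 g=1 e=1 clk=1 f=1 c=0 a=1 b=0 d=1
t5.Δ0 g=1 e=1 clk=1 f=1 c=0 a=1 b=0 d=1
t5.Δ1 g=1 e=1 clk=0 f=1 c=0 a=1 b=0 d=1
t6.Δ0 g=1 e=1 clk=0 f=1 c=0 a=1 b=0 d=1
t6.Δ1 g=1 e=1 clk=1 f=1 c=0 a=1 b=0 d=1
t6.Δ2 g=1 e=1 clk=1 f=1 c=1 a=1 b=1 d=1
t6.Δ3 g=1 e=1 clk=1 f=1 c=1 a=0 b=1 d=1
t7.Δ0 g=1 e=1 clk=1 f=1 c=1 a=0 b=1 d=1
t7.Δ1 g=1 e=1 clk=0 f=1 c=1 a=0 b=1 d=1
t8.Δ0 g=1 e=1 clk=0 f=1 c=1 a=0 b=1 d=1
t8.Δ1 g=1 e=1 clk=1 f=1 c=1 a=0 b=1 d=1
t8.Δ2 g=1 e=1 clk=1 f=1 c=0 a=0 b=0 d=1
t8.Δ3 g=1 e=1 clk=1 f=1 c=0 a=1 b=0 d=1
t9.Δ0 g=1 e=1 clk=1 f=1 c=0 a=1 b=0 d=1
t9.Δ1 g=1 e=1 clk=0 f=1 c=0 a=1 b=0 d=1
t10.Δ0 g=1 e=1 clk=0 f=1 c=0 a=1 b=0 d=1
t10.Δ1 g=1 e=1 clk=1 f=1 c=0 a=1 b=0 d=1
t10.Δ2 g=1 e=1 clk=1 f=1 c=1 a=1 b=1 d=1
t10.Δ3 g=1 e=1 clk=1 f=1 c=1 a=0 b=1 d=1
t11.Δ0 g=1 e=1 clk=1 f=1 c=1 a=0 b=1 d=1
t11.Δ1 g=1 e=1 clk=0 f=1 c=1 a=0 b=1 d=1
t12.Δ0 g=1 e=1 clk=0 f=1 c=1 a=0 b=1 d=1
t12.Δ1 g=1 e=1 clk=1 f=1 c=1 a=0 b=1 d=1
t12.Δ2 g=1 e=1 clk=1 f=1 c=0 a=0 b=0 d=1
t12.Δ3 g=1 e=1 clk=1 f=1 c=0 a=1 b=0 d=1
t13.Δ0 g=1 e=1 clk=1 f=1 c=0 a=1 b=0 d=1
t13.Δ1 g=1 e=1 clk=0 f=1 c=0 a=1 b=0 d=1
t14.Δ0 g=1 e=1 clk=0 f=1 c=0 a=1 b=0 d=1
t14.Δ1 g=1 e=1 clk=1 f=1 c=0 a=1 b=0 d=1
t14.Δ2 g=1 e=1 clk=1 f=1 c=1 a=1 b=1 d=1
t14.Δ3 g=1 e=1 clk=1 f=1 c=1 a=0 b=1 d=1
t15.Δ0 g=1 e=1 clk=1 f=1 c=1 a=0 b=1 d=1
t15.Δ1 g=1 e=1 clk=0 f=1 c=1 a=0 b=1 d=1
t16.Δ0 g=1 e=1 clk=0 f=1 c=1 a=0 b=1 d=1
t16.Δ1 g=1 e=1 clk=1 f=1 c=1 a=0 b=1 d=1
t16.Δ2 g=1 e=1 clk=1 f=1 c=0 a=0 b=0 d=1
t16.Δ3 g=1 e=1 clk=1 f=1 c=0 a=1 b=0 d=1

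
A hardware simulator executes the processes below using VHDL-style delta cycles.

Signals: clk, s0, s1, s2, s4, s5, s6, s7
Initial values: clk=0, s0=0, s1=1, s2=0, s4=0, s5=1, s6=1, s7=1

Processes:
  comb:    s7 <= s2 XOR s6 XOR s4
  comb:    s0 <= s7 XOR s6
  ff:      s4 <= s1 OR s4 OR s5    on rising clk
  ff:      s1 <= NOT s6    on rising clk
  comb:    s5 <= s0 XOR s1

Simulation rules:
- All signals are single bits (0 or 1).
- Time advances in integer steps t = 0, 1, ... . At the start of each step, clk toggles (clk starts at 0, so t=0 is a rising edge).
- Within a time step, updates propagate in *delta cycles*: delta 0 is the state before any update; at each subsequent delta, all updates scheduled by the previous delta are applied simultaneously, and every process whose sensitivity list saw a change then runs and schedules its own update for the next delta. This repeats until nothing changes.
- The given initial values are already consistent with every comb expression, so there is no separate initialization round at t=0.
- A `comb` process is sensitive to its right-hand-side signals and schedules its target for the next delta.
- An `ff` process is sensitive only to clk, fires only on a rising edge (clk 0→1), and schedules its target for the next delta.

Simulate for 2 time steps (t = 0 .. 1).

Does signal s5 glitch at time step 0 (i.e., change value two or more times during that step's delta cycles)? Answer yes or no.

yes

[bits: s6,s2,s4,s7,s1,s5,s0,clk]
t=0: Δ0=10011100 Δ1=10011101 Δ2=10110101 Δ3=10100001 Δ4=10100011 Δ5=10100111 | 5Δ
t=1: Δ0=10100111 Δ1=10100110 | 1Δ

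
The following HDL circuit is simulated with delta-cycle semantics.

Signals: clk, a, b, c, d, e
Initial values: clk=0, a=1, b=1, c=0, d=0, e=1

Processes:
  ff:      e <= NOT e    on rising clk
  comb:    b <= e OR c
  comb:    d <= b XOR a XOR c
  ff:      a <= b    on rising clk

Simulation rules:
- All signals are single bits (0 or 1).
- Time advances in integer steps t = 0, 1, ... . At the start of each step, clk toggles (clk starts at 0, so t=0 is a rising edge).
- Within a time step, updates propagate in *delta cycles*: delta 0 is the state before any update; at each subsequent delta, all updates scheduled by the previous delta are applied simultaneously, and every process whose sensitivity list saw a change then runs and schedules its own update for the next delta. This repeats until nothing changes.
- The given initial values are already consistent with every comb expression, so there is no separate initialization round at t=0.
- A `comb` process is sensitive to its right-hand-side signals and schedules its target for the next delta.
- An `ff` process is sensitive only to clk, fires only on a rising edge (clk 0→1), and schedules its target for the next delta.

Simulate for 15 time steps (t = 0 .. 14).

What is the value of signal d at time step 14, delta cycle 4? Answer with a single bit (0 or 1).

[bits: clk,c,e,d,a,b]
t=0: Δ0=001011 Δ1=101011 Δ2=100011 Δ3=100010 Δ4=100110 | 4Δ
t=1: Δ0=100110 Δ1=000110 | 1Δ
t=2: Δ0=000110 Δ1=100110 Δ2=101100 Δ3=101001 Δ4=101101 | 4Δ
t=3: Δ0=101101 Δ1=001101 | 1Δ
t=4: Δ0=001101 Δ1=101101 Δ2=100111 Δ3=100010 Δ4=100110 | 4Δ
t=5: Δ0=100110 Δ1=000110 | 1Δ
t=6: Δ0=000110 Δ1=100110 Δ2=101100 Δ3=101001 Δ4=101101 | 4Δ
t=7: Δ0=101101 Δ1=001101 | 1Δ
t=8: Δ0=001101 Δ1=101101 Δ2=100111 Δ3=100010 Δ4=100110 | 4Δ
t=9: Δ0=100110 Δ1=000110 | 1Δ
t=10: Δ0=000110 Δ1=100110 Δ2=101100 Δ3=101001 Δ4=101101 | 4Δ
t=11: Δ0=101101 Δ1=001101 | 1Δ
t=12: Δ0=001101 Δ1=101101 Δ2=100111 Δ3=100010 Δ4=100110 | 4Δ
t=13: Δ0=100110 Δ1=000110 | 1Δ
t=14: Δ0=000110 Δ1=100110 Δ2=101100 Δ3=101001 Δ4=101101 | 4Δ

1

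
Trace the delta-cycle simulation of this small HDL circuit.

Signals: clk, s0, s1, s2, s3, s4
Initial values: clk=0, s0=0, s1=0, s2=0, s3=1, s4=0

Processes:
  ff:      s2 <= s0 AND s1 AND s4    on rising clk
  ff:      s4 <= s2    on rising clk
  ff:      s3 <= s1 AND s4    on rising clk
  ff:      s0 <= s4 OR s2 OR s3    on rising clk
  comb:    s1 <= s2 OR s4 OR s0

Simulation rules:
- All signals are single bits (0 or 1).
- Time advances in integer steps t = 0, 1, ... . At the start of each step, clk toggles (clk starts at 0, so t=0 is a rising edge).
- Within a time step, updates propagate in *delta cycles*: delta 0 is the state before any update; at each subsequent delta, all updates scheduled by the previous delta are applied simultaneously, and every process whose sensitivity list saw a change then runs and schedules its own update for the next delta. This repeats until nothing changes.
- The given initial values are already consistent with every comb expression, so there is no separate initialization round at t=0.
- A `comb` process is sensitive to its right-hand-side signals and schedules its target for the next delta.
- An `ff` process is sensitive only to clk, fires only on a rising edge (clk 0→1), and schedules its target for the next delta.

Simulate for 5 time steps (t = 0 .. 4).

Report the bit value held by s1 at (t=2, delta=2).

t0.Δ0 clk=0 s2=0 s1=0 s3=1 s4=0 s0=0
t0.Δ1 clk=1 s2=0 s1=0 s3=1 s4=0 s0=0
t0.Δ2 clk=1 s2=0 s1=0 s3=0 s4=0 s0=1
t0.Δ3 clk=1 s2=0 s1=1 s3=0 s4=0 s0=1
t1.Δ0 clk=1 s2=0 s1=1 s3=0 s4=0 s0=1
t1.Δ1 clk=0 s2=0 s1=1 s3=0 s4=0 s0=1
t2.Δ0 clk=0 s2=0 s1=1 s3=0 s4=0 s0=1
t2.Δ1 clk=1 s2=0 s1=1 s3=0 s4=0 s0=1
t2.Δ2 clk=1 s2=0 s1=1 s3=0 s4=0 s0=0
t2.Δ3 clk=1 s2=0 s1=0 s3=0 s4=0 s0=0
t3.Δ0 clk=1 s2=0 s1=0 s3=0 s4=0 s0=0
t3.Δ1 clk=0 s2=0 s1=0 s3=0 s4=0 s0=0
t4.Δ0 clk=0 s2=0 s1=0 s3=0 s4=0 s0=0
t4.Δ1 clk=1 s2=0 s1=0 s3=0 s4=0 s0=0

1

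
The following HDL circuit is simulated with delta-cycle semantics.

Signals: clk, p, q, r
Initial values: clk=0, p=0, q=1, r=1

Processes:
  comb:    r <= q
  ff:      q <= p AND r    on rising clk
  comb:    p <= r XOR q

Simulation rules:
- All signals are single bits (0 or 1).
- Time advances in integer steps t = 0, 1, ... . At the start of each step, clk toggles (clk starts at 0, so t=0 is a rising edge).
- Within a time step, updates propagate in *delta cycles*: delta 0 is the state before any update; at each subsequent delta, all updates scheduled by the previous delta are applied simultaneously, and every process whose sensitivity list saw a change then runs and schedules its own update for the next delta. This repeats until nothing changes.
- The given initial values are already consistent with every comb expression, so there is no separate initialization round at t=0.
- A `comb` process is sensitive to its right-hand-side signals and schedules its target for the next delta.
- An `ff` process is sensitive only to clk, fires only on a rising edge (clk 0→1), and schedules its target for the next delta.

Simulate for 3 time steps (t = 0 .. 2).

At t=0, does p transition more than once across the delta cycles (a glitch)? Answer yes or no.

yes

t0.Δ0 r=1 clk=0 p=0 q=1
t0.Δ1 r=1 clk=1 p=0 q=1
t0.Δ2 r=1 clk=1 p=0 q=0
t0.Δ3 r=0 clk=1 p=1 q=0
t0.Δ4 r=0 clk=1 p=0 q=0
t1.Δ0 r=0 clk=1 p=0 q=0
t1.Δ1 r=0 clk=0 p=0 q=0
t2.Δ0 r=0 clk=0 p=0 q=0
t2.Δ1 r=0 clk=1 p=0 q=0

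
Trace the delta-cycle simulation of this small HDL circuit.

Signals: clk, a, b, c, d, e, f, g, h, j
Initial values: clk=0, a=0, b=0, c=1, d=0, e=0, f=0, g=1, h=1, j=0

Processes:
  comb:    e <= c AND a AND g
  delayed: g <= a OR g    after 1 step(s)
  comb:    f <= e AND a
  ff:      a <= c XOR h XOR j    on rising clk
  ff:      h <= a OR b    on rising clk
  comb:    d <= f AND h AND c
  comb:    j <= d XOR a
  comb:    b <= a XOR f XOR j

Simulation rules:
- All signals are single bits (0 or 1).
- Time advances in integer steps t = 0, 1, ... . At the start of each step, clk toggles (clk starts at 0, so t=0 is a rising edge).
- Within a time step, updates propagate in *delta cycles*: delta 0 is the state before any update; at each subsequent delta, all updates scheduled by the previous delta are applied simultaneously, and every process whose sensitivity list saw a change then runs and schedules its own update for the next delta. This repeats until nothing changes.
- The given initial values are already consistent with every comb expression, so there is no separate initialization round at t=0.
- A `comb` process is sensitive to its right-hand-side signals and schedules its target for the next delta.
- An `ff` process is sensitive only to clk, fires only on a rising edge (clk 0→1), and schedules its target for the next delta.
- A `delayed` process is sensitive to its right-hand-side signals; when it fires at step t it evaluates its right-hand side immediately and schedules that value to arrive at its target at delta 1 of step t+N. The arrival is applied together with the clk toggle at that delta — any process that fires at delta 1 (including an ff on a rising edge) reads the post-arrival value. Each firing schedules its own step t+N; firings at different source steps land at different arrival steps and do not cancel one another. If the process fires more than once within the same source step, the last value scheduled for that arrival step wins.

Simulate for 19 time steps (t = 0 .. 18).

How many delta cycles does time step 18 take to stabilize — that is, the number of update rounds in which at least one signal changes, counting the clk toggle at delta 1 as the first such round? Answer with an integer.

t=0 Δ0: e=0 c=1 f=0 d=0 b=0 h=1 j=0 g=1 a=0 clk=0
  Δ1: clk:0→1
  Δ2: h:1→0
  (2Δ to stable)
t=1 Δ0: e=0 c=1 f=0 d=0 b=0 h=0 j=0 g=1 a=0 clk=1
  Δ1: clk:1→0
  (1Δ to stable)
t=2 Δ0: e=0 c=1 f=0 d=0 b=0 h=0 j=0 g=1 a=0 clk=0
  Δ1: clk:0→1
  Δ2: a:0→1
  Δ3: e:0→1, b:0→1, j:0→1
  Δ4: f:0→1, b:1→0
  Δ5: b:0→1
  (5Δ to stable)
t=3 Δ0: e=1 c=1 f=1 d=0 b=1 h=0 j=1 g=1 a=1 clk=1
  Δ1: clk:1→0
  (1Δ to stable)
t=4 Δ0: e=1 c=1 f=1 d=0 b=1 h=0 j=1 g=1 a=1 clk=0
  Δ1: clk:0→1
  Δ2: h:0→1, a:1→0
  Δ3: e:1→0, f:1→0, d:0→1, b:1→0, j:1→0
  Δ4: d:1→0, j:0→1
  Δ5: b:0→1, j:1→0
  Δ6: b:1→0
  (6Δ to stable)
t=5 Δ0: e=0 c=1 f=0 d=0 b=0 h=1 j=0 g=1 a=0 clk=1
  Δ1: clk:1→0
  (1Δ to stable)
t=6 Δ0: e=0 c=1 f=0 d=0 b=0 h=1 j=0 g=1 a=0 clk=0
  Δ1: clk:0→1
  Δ2: h:1→0
  (2Δ to stable)
t=7 Δ0: e=0 c=1 f=0 d=0 b=0 h=0 j=0 g=1 a=0 clk=1
  Δ1: clk:1→0
  (1Δ to stable)
t=8 Δ0: e=0 c=1 f=0 d=0 b=0 h=0 j=0 g=1 a=0 clk=0
  Δ1: clk:0→1
  Δ2: a:0→1
  Δ3: e:0→1, b:0→1, j:0→1
  Δ4: f:0→1, b:1→0
  Δ5: b:0→1
  (5Δ to stable)
t=9 Δ0: e=1 c=1 f=1 d=0 b=1 h=0 j=1 g=1 a=1 clk=1
  Δ1: clk:1→0
  (1Δ to stable)
t=10 Δ0: e=1 c=1 f=1 d=0 b=1 h=0 j=1 g=1 a=1 clk=0
  Δ1: clk:0→1
  Δ2: h:0→1, a:1→0
  Δ3: e:1→0, f:1→0, d:0→1, b:1→0, j:1→0
  Δ4: d:1→0, j:0→1
  Δ5: b:0→1, j:1→0
  Δ6: b:1→0
  (6Δ to stable)
t=11 Δ0: e=0 c=1 f=0 d=0 b=0 h=1 j=0 g=1 a=0 clk=1
  Δ1: clk:1→0
  (1Δ to stable)
t=12 Δ0: e=0 c=1 f=0 d=0 b=0 h=1 j=0 g=1 a=0 clk=0
  Δ1: clk:0→1
  Δ2: h:1→0
  (2Δ to stable)
t=13 Δ0: e=0 c=1 f=0 d=0 b=0 h=0 j=0 g=1 a=0 clk=1
  Δ1: clk:1→0
  (1Δ to stable)
t=14 Δ0: e=0 c=1 f=0 d=0 b=0 h=0 j=0 g=1 a=0 clk=0
  Δ1: clk:0→1
  Δ2: a:0→1
  Δ3: e:0→1, b:0→1, j:0→1
  Δ4: f:0→1, b:1→0
  Δ5: b:0→1
  (5Δ to stable)
t=15 Δ0: e=1 c=1 f=1 d=0 b=1 h=0 j=1 g=1 a=1 clk=1
  Δ1: clk:1→0
  (1Δ to stable)
t=16 Δ0: e=1 c=1 f=1 d=0 b=1 h=0 j=1 g=1 a=1 clk=0
  Δ1: clk:0→1
  Δ2: h:0→1, a:1→0
  Δ3: e:1→0, f:1→0, d:0→1, b:1→0, j:1→0
  Δ4: d:1→0, j:0→1
  Δ5: b:0→1, j:1→0
  Δ6: b:1→0
  (6Δ to stable)
t=17 Δ0: e=0 c=1 f=0 d=0 b=0 h=1 j=0 g=1 a=0 clk=1
  Δ1: clk:1→0
  (1Δ to stable)
t=18 Δ0: e=0 c=1 f=0 d=0 b=0 h=1 j=0 g=1 a=0 clk=0
  Δ1: clk:0→1
  Δ2: h:1→0
  (2Δ to stable)

2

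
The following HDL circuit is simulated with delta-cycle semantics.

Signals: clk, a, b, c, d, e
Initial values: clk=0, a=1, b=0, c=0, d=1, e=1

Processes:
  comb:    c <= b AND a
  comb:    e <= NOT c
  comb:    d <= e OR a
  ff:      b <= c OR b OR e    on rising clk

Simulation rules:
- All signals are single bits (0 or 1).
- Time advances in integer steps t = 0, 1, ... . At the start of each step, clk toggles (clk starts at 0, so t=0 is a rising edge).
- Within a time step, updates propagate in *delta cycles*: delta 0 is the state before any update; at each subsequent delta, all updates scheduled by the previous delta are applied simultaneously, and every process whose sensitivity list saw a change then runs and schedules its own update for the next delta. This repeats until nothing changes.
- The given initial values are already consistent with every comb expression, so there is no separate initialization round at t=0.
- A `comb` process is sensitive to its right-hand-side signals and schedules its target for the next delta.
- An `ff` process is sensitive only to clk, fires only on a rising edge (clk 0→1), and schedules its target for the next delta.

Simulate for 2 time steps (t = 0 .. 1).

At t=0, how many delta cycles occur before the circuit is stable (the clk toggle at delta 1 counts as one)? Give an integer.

t0.Δ0 b=0 clk=0 a=1 d=1 e=1 c=0
t0.Δ1 b=0 clk=1 a=1 d=1 e=1 c=0
t0.Δ2 b=1 clk=1 a=1 d=1 e=1 c=0
t0.Δ3 b=1 clk=1 a=1 d=1 e=1 c=1
t0.Δ4 b=1 clk=1 a=1 d=1 e=0 c=1
t1.Δ0 b=1 clk=1 a=1 d=1 e=0 c=1
t1.Δ1 b=1 clk=0 a=1 d=1 e=0 c=1

4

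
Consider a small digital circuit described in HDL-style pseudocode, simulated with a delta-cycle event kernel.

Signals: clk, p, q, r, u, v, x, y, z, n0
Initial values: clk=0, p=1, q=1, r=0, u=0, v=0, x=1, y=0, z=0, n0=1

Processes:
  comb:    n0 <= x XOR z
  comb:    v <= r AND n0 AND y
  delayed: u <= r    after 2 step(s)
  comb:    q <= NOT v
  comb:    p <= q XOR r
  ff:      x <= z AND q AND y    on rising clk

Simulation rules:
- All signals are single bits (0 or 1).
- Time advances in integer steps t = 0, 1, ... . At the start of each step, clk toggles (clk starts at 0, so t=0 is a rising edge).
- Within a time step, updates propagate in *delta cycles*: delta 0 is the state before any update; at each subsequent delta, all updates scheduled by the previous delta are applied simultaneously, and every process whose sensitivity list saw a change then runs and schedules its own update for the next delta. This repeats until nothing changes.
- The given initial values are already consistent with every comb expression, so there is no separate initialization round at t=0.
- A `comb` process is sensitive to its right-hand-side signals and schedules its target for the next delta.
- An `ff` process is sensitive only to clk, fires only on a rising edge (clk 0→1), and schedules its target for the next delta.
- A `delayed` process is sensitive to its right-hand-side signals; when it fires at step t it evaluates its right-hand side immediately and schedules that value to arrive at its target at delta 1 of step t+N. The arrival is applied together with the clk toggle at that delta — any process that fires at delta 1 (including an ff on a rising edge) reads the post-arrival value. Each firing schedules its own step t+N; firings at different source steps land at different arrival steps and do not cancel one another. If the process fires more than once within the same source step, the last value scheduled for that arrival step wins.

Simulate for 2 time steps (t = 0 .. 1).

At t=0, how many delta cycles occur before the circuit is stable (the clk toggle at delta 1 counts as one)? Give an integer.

3

t=0 Δ0: p=1 n0=1 x=1 q=1 z=0 r=0 u=0 v=0 y=0 clk=0
  Δ1: clk:0→1
  Δ2: x:1→0
  Δ3: n0:1→0
  (3Δ to stable)
t=1 Δ0: p=1 n0=0 x=0 q=1 z=0 r=0 u=0 v=0 y=0 clk=1
  Δ1: clk:1→0
  (1Δ to stable)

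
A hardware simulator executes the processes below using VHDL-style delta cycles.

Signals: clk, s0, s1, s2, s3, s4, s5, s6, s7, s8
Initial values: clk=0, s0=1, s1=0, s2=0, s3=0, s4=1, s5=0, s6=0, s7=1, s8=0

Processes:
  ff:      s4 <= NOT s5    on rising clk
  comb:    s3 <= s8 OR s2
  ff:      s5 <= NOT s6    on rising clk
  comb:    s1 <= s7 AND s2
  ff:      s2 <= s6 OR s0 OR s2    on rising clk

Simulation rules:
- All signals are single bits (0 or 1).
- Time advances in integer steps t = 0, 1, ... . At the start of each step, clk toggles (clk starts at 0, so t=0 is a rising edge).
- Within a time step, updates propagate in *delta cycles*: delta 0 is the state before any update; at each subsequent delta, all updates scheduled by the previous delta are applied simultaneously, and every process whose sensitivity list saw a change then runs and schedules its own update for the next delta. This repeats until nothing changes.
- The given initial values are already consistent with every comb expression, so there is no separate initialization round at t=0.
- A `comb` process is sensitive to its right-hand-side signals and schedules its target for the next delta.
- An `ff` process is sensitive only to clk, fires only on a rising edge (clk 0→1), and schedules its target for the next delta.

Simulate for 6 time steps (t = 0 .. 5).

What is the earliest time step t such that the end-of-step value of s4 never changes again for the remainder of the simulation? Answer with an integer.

2

t=0 Δ0: s8=0 s0=1 s4=1 s2=0 clk=0 s6=0 s5=0 s7=1 s1=0 s3=0
  Δ1: clk:0→1
  Δ2: s2:0→1, s5:0→1
  Δ3: s1:0→1, s3:0→1
  (3Δ to stable)
t=1 Δ0: s8=0 s0=1 s4=1 s2=1 clk=1 s6=0 s5=1 s7=1 s1=1 s3=1
  Δ1: clk:1→0
  (1Δ to stable)
t=2 Δ0: s8=0 s0=1 s4=1 s2=1 clk=0 s6=0 s5=1 s7=1 s1=1 s3=1
  Δ1: clk:0→1
  Δ2: s4:1→0
  (2Δ to stable)
t=3 Δ0: s8=0 s0=1 s4=0 s2=1 clk=1 s6=0 s5=1 s7=1 s1=1 s3=1
  Δ1: clk:1→0
  (1Δ to stable)
t=4 Δ0: s8=0 s0=1 s4=0 s2=1 clk=0 s6=0 s5=1 s7=1 s1=1 s3=1
  Δ1: clk:0→1
  (1Δ to stable)
t=5 Δ0: s8=0 s0=1 s4=0 s2=1 clk=1 s6=0 s5=1 s7=1 s1=1 s3=1
  Δ1: clk:1→0
  (1Δ to stable)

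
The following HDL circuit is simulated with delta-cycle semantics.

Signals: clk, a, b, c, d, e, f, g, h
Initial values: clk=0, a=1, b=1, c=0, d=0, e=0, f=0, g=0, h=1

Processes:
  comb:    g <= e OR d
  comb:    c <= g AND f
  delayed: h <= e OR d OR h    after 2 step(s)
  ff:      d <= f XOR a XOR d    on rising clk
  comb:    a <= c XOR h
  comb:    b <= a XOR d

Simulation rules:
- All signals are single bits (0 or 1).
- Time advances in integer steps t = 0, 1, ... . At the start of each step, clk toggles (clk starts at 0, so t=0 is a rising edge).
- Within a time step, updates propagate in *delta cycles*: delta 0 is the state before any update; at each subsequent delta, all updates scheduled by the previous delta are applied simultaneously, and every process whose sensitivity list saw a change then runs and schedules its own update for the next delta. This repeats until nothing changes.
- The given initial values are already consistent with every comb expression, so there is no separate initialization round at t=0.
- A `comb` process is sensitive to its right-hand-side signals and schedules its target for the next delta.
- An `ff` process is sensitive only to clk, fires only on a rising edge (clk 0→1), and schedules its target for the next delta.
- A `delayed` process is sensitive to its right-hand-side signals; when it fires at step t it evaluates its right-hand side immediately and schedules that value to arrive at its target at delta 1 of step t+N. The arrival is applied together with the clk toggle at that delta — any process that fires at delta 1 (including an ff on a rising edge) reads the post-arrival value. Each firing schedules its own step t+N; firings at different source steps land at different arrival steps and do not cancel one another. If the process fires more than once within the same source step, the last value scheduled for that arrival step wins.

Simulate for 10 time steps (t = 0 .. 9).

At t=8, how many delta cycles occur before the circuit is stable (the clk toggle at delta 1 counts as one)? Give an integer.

[bits: clk,d,a,g,h,b,f,c,e]
t=0: Δ0=001011000 Δ1=101011000 Δ2=111011000 Δ3=111110000 | 3Δ
t=1: Δ0=111110000 Δ1=011110000 | 1Δ
t=2: Δ0=011110000 Δ1=111110000 Δ2=101110000 Δ3=101011000 | 3Δ
t=3: Δ0=101011000 Δ1=001011000 | 1Δ
t=4: Δ0=001011000 Δ1=101011000 Δ2=111011000 Δ3=111110000 | 3Δ
t=5: Δ0=111110000 Δ1=011110000 | 1Δ
t=6: Δ0=011110000 Δ1=111110000 Δ2=101110000 Δ3=101011000 | 3Δ
t=7: Δ0=101011000 Δ1=001011000 | 1Δ
t=8: Δ0=001011000 Δ1=101011000 Δ2=111011000 Δ3=111110000 | 3Δ
t=9: Δ0=111110000 Δ1=011110000 | 1Δ

3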